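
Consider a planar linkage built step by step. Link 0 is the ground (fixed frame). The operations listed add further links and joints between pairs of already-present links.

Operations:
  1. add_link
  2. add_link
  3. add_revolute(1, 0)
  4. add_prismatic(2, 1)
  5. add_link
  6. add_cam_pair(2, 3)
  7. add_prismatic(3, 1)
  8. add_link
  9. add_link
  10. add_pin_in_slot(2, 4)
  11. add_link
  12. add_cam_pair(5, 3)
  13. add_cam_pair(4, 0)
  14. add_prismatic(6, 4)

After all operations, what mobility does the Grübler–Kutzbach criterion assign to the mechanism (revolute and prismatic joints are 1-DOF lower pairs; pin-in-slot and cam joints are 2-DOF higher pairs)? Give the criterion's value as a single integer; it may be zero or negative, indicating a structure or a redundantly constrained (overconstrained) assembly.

M = 6

[1;0;0] (link 0 is ground)
L+ [2;0;0]
L+ [3;0;0]
R(1,0)∈J1 [3;1;0]
P(2,1)∈J1 [3;2;0]
L+ [4;2;0]
C(2,3)∈J2 [4;2;1]
P(3,1)∈J1 [4;3;1]
L+ [5;3;1]
L+ [6;3;1]
PS(2,4)∈J2 [6;3;2]
L+ [7;3;2]
C(5,3)∈J2 [7;3;3]
C(4,0)∈J2 [7;3;4]
P(6,4)∈J1 [7;4;4]
mobility = 18 − 8 − 4 = 6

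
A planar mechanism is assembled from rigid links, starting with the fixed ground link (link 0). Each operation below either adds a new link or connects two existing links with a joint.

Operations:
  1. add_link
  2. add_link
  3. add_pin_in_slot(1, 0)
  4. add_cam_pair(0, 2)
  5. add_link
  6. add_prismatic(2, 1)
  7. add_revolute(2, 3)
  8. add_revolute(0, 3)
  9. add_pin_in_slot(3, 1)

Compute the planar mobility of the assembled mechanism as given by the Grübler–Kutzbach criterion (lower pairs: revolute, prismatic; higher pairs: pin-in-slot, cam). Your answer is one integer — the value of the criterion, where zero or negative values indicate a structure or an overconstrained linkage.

[1;0;0] (link 0 is ground)
L+ [2;0;0]
L+ [3;0;0]
PS(1,0)∈J2 [3;0;1]
C(0,2)∈J2 [3;0;2]
L+ [4;0;2]
P(2,1)∈J1 [4;1;2]
R(2,3)∈J1 [4;2;2]
R(0,3)∈J1 [4;3;2]
PS(3,1)∈J2 [4;3;3]
mobility = 9 − 6 − 3 = 0

M = 0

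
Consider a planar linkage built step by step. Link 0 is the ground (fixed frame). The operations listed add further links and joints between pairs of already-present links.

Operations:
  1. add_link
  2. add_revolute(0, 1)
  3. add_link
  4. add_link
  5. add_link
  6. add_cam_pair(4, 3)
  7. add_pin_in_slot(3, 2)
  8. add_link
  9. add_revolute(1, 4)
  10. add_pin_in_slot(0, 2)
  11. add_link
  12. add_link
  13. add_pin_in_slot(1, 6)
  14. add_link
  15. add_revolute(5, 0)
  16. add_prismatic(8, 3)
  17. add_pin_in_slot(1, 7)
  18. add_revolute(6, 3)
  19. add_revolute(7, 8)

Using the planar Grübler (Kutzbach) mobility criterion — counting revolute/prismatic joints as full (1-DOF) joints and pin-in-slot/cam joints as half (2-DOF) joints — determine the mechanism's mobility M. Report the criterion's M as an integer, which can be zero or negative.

L=1 J1=0 J2=0
add link → L=2 J1=0 J2=0
R@0,1 dof=1 J1 → L=2 J1=1 J2=0
add link → L=3 J1=1 J2=0
add link → L=4 J1=1 J2=0
add link → L=5 J1=1 J2=0
C@4,3 dof=2 J2 → L=5 J1=1 J2=1
PS@3,2 dof=2 J2 → L=5 J1=1 J2=2
add link → L=6 J1=1 J2=2
R@1,4 dof=1 J1 → L=6 J1=2 J2=2
PS@0,2 dof=2 J2 → L=6 J1=2 J2=3
add link → L=7 J1=2 J2=3
add link → L=8 J1=2 J2=3
PS@1,6 dof=2 J2 → L=8 J1=2 J2=4
add link → L=9 J1=2 J2=4
R@5,0 dof=1 J1 → L=9 J1=3 J2=4
P@8,3 dof=1 J1 → L=9 J1=4 J2=4
PS@1,7 dof=2 J2 → L=9 J1=4 J2=5
R@6,3 dof=1 J1 → L=9 J1=5 J2=5
R@7,8 dof=1 J1 → L=9 J1=6 J2=5
M=3(L−1)−2J1−J2=3·8−2·6−5=7

M = 7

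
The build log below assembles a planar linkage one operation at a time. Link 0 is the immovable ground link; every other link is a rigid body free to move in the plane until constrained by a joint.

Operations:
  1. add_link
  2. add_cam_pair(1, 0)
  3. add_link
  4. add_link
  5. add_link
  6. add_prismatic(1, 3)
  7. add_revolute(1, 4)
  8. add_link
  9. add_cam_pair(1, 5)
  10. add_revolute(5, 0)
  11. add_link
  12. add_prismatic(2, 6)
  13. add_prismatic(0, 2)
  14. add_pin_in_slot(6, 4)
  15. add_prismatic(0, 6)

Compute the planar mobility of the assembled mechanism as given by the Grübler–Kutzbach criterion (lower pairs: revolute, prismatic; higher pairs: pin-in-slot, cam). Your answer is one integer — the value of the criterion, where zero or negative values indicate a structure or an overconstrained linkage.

M = 3

link 0 = ground. State L|J1|J2 = 1|0|0
+link1  2|0|0
C(1,0) f=2→J2  2|0|1
+link2  3|0|1
+link3  4|0|1
+link4  5|0|1
P(1,3) f=1→J1  5|1|1
R(1,4) f=1→J1  5|2|1
+link5  6|2|1
C(1,5) f=2→J2  6|2|2
R(5,0) f=1→J1  6|3|2
+link6  7|3|2
P(2,6) f=1→J1  7|4|2
P(0,2) f=1→J1  7|5|2
PS(6,4) f=2→J2  7|5|3
P(0,6) f=1→J1  7|6|3
M = 3(7−1)−2·6−3 = 18−12−3 = 3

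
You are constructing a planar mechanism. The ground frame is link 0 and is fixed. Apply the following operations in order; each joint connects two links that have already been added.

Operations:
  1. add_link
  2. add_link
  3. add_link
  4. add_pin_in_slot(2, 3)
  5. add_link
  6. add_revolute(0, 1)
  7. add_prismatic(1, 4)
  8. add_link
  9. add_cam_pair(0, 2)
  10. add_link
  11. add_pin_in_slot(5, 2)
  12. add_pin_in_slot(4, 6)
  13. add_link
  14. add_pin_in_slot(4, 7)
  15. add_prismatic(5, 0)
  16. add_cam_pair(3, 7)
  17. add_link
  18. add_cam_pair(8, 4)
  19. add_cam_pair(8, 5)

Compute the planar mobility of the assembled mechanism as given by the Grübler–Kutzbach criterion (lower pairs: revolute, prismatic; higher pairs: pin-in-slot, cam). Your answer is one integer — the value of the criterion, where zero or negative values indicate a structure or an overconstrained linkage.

[1;0;0] (link 0 is ground)
L+ [2;0;0]
L+ [3;0;0]
L+ [4;0;0]
PS(2,3)∈J2 [4;0;1]
L+ [5;0;1]
R(0,1)∈J1 [5;1;1]
P(1,4)∈J1 [5;2;1]
L+ [6;2;1]
C(0,2)∈J2 [6;2;2]
L+ [7;2;2]
PS(5,2)∈J2 [7;2;3]
PS(4,6)∈J2 [7;2;4]
L+ [8;2;4]
PS(4,7)∈J2 [8;2;5]
P(5,0)∈J1 [8;3;5]
C(3,7)∈J2 [8;3;6]
L+ [9;3;6]
C(8,4)∈J2 [9;3;7]
C(8,5)∈J2 [9;3;8]
mobility = 24 − 6 − 8 = 10

M = 10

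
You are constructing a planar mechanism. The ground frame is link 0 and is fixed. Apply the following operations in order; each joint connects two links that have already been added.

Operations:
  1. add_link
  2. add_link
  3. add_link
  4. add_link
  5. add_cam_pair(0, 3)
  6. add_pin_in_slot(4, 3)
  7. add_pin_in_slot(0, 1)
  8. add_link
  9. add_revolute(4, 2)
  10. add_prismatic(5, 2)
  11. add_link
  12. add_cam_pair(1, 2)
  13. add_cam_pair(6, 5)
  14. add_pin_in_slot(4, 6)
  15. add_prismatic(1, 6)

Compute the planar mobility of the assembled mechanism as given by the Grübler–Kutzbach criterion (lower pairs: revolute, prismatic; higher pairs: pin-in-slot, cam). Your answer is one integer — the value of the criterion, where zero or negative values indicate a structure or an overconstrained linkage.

M = 6

L=1 J1=0 J2=0
add link → L=2 J1=0 J2=0
add link → L=3 J1=0 J2=0
add link → L=4 J1=0 J2=0
add link → L=5 J1=0 J2=0
C@0,3 dof=2 J2 → L=5 J1=0 J2=1
PS@4,3 dof=2 J2 → L=5 J1=0 J2=2
PS@0,1 dof=2 J2 → L=5 J1=0 J2=3
add link → L=6 J1=0 J2=3
R@4,2 dof=1 J1 → L=6 J1=1 J2=3
P@5,2 dof=1 J1 → L=6 J1=2 J2=3
add link → L=7 J1=2 J2=3
C@1,2 dof=2 J2 → L=7 J1=2 J2=4
C@6,5 dof=2 J2 → L=7 J1=2 J2=5
PS@4,6 dof=2 J2 → L=7 J1=2 J2=6
P@1,6 dof=1 J1 → L=7 J1=3 J2=6
M=3(L−1)−2J1−J2=3·6−2·3−6=6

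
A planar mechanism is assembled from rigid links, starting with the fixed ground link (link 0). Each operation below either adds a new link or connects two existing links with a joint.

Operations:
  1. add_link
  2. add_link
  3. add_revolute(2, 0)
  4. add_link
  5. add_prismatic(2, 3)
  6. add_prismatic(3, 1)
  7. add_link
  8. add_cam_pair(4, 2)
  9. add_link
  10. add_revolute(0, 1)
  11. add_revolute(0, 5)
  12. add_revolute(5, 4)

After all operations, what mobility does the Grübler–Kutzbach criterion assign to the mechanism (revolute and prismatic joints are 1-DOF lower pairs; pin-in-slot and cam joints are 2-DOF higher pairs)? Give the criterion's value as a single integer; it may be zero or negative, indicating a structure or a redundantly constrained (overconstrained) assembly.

link 0 = ground. State L|J1|J2 = 1|0|0
+link1  2|0|0
+link2  3|0|0
R(2,0) f=1→J1  3|1|0
+link3  4|1|0
P(2,3) f=1→J1  4|2|0
P(3,1) f=1→J1  4|3|0
+link4  5|3|0
C(4,2) f=2→J2  5|3|1
+link5  6|3|1
R(0,1) f=1→J1  6|4|1
R(0,5) f=1→J1  6|5|1
R(5,4) f=1→J1  6|6|1
M = 3(6−1)−2·6−1 = 15−12−1 = 2

M = 2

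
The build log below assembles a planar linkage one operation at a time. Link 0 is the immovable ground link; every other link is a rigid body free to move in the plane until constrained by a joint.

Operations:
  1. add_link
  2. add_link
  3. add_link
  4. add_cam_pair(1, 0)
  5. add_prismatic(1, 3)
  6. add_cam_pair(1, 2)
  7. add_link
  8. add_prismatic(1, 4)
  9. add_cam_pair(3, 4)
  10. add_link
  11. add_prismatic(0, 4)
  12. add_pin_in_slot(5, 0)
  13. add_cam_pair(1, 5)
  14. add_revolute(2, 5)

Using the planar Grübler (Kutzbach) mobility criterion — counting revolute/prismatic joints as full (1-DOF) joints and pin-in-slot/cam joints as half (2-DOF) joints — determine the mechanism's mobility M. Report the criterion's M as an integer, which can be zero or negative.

[1;0;0] (link 0 is ground)
L+ [2;0;0]
L+ [3;0;0]
L+ [4;0;0]
C(1,0)∈J2 [4;0;1]
P(1,3)∈J1 [4;1;1]
C(1,2)∈J2 [4;1;2]
L+ [5;1;2]
P(1,4)∈J1 [5;2;2]
C(3,4)∈J2 [5;2;3]
L+ [6;2;3]
P(0,4)∈J1 [6;3;3]
PS(5,0)∈J2 [6;3;4]
C(1,5)∈J2 [6;3;5]
R(2,5)∈J1 [6;4;5]
mobility = 15 − 8 − 5 = 2

M = 2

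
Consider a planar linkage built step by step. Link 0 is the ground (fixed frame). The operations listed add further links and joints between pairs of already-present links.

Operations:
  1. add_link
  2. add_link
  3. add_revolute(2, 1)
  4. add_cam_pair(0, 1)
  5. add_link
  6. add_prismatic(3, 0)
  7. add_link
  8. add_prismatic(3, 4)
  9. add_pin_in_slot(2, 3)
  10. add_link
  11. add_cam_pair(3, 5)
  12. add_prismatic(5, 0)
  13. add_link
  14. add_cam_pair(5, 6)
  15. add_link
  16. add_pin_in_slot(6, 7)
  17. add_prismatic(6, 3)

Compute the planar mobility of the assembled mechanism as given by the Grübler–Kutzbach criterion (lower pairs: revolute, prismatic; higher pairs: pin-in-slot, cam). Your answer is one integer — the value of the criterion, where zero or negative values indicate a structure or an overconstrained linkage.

link 0 = ground. State L|J1|J2 = 1|0|0
+link1  2|0|0
+link2  3|0|0
R(2,1) f=1→J1  3|1|0
C(0,1) f=2→J2  3|1|1
+link3  4|1|1
P(3,0) f=1→J1  4|2|1
+link4  5|2|1
P(3,4) f=1→J1  5|3|1
PS(2,3) f=2→J2  5|3|2
+link5  6|3|2
C(3,5) f=2→J2  6|3|3
P(5,0) f=1→J1  6|4|3
+link6  7|4|3
C(5,6) f=2→J2  7|4|4
+link7  8|4|4
PS(6,7) f=2→J2  8|4|5
P(6,3) f=1→J1  8|5|5
M = 3(8−1)−2·5−5 = 21−10−5 = 6

M = 6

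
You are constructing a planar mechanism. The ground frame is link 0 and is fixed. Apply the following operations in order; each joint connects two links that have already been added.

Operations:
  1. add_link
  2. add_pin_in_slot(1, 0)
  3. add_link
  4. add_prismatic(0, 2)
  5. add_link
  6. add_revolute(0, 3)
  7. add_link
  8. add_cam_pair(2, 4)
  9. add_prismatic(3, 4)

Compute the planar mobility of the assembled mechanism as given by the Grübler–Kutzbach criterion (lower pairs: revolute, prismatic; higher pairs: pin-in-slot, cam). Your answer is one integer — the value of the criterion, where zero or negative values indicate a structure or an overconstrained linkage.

(L,J1,J2)=(1,0,0); link0 fixed
link1: (2,0,0)
PS 1-0 [J2]: (2,0,1)
link2: (3,0,1)
P 0-2 [J1]: (3,1,1)
link3: (4,1,1)
R 0-3 [J1]: (4,2,1)
link4: (5,2,1)
C 2-4 [J2]: (5,2,2)
P 3-4 [J1]: (5,3,2)
Grübler: 3·4 − 2·3 − 2 = 4

M = 4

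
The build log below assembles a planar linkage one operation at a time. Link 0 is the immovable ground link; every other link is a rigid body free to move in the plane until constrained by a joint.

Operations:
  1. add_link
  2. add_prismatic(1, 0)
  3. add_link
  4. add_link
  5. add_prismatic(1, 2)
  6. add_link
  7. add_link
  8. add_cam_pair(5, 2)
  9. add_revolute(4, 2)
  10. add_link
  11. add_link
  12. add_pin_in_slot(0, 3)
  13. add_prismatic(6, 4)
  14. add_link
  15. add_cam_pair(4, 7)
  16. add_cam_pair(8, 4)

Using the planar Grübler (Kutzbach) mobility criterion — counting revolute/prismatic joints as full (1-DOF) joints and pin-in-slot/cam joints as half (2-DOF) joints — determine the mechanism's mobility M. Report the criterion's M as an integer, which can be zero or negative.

M = 12

link 0 = ground. State L|J1|J2 = 1|0|0
+link1  2|0|0
P(1,0) f=1→J1  2|1|0
+link2  3|1|0
+link3  4|1|0
P(1,2) f=1→J1  4|2|0
+link4  5|2|0
+link5  6|2|0
C(5,2) f=2→J2  6|2|1
R(4,2) f=1→J1  6|3|1
+link6  7|3|1
+link7  8|3|1
PS(0,3) f=2→J2  8|3|2
P(6,4) f=1→J1  8|4|2
+link8  9|4|2
C(4,7) f=2→J2  9|4|3
C(8,4) f=2→J2  9|4|4
M = 3(9−1)−2·4−4 = 24−8−4 = 12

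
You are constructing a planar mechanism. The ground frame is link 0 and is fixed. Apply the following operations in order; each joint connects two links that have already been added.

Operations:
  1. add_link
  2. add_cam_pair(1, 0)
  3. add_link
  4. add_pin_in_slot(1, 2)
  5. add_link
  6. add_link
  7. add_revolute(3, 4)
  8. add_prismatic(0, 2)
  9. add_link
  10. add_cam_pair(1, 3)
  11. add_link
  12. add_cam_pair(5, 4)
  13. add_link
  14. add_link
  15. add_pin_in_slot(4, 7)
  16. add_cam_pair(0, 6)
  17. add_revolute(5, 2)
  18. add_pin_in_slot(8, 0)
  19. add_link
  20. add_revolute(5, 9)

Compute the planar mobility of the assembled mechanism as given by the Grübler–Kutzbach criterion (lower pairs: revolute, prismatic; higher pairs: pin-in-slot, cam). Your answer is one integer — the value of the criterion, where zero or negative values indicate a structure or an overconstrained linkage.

L=1 J1=0 J2=0
add link → L=2 J1=0 J2=0
C@1,0 dof=2 J2 → L=2 J1=0 J2=1
add link → L=3 J1=0 J2=1
PS@1,2 dof=2 J2 → L=3 J1=0 J2=2
add link → L=4 J1=0 J2=2
add link → L=5 J1=0 J2=2
R@3,4 dof=1 J1 → L=5 J1=1 J2=2
P@0,2 dof=1 J1 → L=5 J1=2 J2=2
add link → L=6 J1=2 J2=2
C@1,3 dof=2 J2 → L=6 J1=2 J2=3
add link → L=7 J1=2 J2=3
C@5,4 dof=2 J2 → L=7 J1=2 J2=4
add link → L=8 J1=2 J2=4
add link → L=9 J1=2 J2=4
PS@4,7 dof=2 J2 → L=9 J1=2 J2=5
C@0,6 dof=2 J2 → L=9 J1=2 J2=6
R@5,2 dof=1 J1 → L=9 J1=3 J2=6
PS@8,0 dof=2 J2 → L=9 J1=3 J2=7
add link → L=10 J1=3 J2=7
R@5,9 dof=1 J1 → L=10 J1=4 J2=7
M=3(L−1)−2J1−J2=3·9−2·4−7=12

M = 12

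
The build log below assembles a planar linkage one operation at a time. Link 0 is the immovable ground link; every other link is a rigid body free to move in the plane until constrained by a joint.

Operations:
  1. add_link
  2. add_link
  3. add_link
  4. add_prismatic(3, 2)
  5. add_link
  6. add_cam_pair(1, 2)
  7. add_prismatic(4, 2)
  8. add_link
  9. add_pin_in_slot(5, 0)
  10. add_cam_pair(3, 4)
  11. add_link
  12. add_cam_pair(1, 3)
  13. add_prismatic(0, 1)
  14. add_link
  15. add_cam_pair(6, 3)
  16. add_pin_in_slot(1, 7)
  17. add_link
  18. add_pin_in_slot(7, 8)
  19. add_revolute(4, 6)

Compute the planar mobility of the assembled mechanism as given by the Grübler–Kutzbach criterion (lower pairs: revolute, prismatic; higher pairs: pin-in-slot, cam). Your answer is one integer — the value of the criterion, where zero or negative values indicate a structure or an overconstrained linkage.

M = 9

L=1 J1=0 J2=0
add link → L=2 J1=0 J2=0
add link → L=3 J1=0 J2=0
add link → L=4 J1=0 J2=0
P@3,2 dof=1 J1 → L=4 J1=1 J2=0
add link → L=5 J1=1 J2=0
C@1,2 dof=2 J2 → L=5 J1=1 J2=1
P@4,2 dof=1 J1 → L=5 J1=2 J2=1
add link → L=6 J1=2 J2=1
PS@5,0 dof=2 J2 → L=6 J1=2 J2=2
C@3,4 dof=2 J2 → L=6 J1=2 J2=3
add link → L=7 J1=2 J2=3
C@1,3 dof=2 J2 → L=7 J1=2 J2=4
P@0,1 dof=1 J1 → L=7 J1=3 J2=4
add link → L=8 J1=3 J2=4
C@6,3 dof=2 J2 → L=8 J1=3 J2=5
PS@1,7 dof=2 J2 → L=8 J1=3 J2=6
add link → L=9 J1=3 J2=6
PS@7,8 dof=2 J2 → L=9 J1=3 J2=7
R@4,6 dof=1 J1 → L=9 J1=4 J2=7
M=3(L−1)−2J1−J2=3·8−2·4−7=9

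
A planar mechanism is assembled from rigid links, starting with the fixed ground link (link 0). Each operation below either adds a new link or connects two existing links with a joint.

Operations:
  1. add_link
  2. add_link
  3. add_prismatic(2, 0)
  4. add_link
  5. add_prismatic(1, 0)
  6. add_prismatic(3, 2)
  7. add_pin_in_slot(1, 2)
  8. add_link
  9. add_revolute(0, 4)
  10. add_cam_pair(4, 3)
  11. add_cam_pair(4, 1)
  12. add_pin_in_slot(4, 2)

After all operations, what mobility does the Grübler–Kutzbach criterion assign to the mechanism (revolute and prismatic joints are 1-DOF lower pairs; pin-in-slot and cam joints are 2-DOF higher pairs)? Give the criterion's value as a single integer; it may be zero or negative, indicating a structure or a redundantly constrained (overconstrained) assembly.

ground; <1,0,0>
#1 <2,0,0>
#2 <3,0,0>
P:2↔0 J1 <3,1,0>
#3 <4,1,0>
P:1↔0 J1 <4,2,0>
P:3↔2 J1 <4,3,0>
PS:1↔2 J2 <4,3,1>
#4 <5,3,1>
R:0↔4 J1 <5,4,1>
C:4↔3 J2 <5,4,2>
C:4↔1 J2 <5,4,3>
PS:4↔2 J2 <5,4,4>
3×4 − 2×4 − 1×4 = 0

M = 0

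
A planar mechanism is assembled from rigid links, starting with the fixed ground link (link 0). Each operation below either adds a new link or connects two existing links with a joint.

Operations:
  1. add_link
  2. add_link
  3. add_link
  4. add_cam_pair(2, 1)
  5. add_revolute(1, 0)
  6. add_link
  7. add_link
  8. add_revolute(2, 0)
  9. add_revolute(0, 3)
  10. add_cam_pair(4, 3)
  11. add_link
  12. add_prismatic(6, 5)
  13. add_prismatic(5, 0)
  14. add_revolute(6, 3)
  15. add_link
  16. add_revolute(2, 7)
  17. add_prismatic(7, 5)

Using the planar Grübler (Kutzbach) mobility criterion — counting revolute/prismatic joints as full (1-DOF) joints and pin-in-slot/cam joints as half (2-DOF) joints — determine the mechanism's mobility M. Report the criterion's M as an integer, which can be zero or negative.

M = 3

link 0 = ground. State L|J1|J2 = 1|0|0
+link1  2|0|0
+link2  3|0|0
+link3  4|0|0
C(2,1) f=2→J2  4|0|1
R(1,0) f=1→J1  4|1|1
+link4  5|1|1
+link5  6|1|1
R(2,0) f=1→J1  6|2|1
R(0,3) f=1→J1  6|3|1
C(4,3) f=2→J2  6|3|2
+link6  7|3|2
P(6,5) f=1→J1  7|4|2
P(5,0) f=1→J1  7|5|2
R(6,3) f=1→J1  7|6|2
+link7  8|6|2
R(2,7) f=1→J1  8|7|2
P(7,5) f=1→J1  8|8|2
M = 3(8−1)−2·8−2 = 21−16−2 = 3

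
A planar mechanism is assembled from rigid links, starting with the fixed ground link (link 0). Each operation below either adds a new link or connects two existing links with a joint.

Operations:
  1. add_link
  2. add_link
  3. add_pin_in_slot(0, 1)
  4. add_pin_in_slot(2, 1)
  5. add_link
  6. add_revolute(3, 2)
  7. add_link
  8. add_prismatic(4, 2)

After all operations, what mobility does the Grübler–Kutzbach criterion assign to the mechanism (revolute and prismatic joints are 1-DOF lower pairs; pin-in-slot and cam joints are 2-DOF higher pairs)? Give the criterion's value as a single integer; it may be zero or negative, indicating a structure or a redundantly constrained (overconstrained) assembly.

[1;0;0] (link 0 is ground)
L+ [2;0;0]
L+ [3;0;0]
PS(0,1)∈J2 [3;0;1]
PS(2,1)∈J2 [3;0;2]
L+ [4;0;2]
R(3,2)∈J1 [4;1;2]
L+ [5;1;2]
P(4,2)∈J1 [5;2;2]
mobility = 12 − 4 − 2 = 6

M = 6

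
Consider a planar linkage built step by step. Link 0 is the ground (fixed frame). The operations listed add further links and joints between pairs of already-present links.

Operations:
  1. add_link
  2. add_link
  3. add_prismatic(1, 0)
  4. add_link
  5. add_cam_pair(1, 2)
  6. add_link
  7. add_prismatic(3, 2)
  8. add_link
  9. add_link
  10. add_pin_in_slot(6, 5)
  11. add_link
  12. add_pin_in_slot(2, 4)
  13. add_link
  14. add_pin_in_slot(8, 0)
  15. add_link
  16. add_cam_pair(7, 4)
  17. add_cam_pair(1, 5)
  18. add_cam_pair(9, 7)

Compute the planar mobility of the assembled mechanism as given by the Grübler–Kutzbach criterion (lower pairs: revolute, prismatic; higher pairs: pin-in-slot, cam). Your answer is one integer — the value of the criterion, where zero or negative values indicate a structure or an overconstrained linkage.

link 0 = ground. State L|J1|J2 = 1|0|0
+link1  2|0|0
+link2  3|0|0
P(1,0) f=1→J1  3|1|0
+link3  4|1|0
C(1,2) f=2→J2  4|1|1
+link4  5|1|1
P(3,2) f=1→J1  5|2|1
+link5  6|2|1
+link6  7|2|1
PS(6,5) f=2→J2  7|2|2
+link7  8|2|2
PS(2,4) f=2→J2  8|2|3
+link8  9|2|3
PS(8,0) f=2→J2  9|2|4
+link9  10|2|4
C(7,4) f=2→J2  10|2|5
C(1,5) f=2→J2  10|2|6
C(9,7) f=2→J2  10|2|7
M = 3(10−1)−2·2−7 = 27−4−7 = 16

M = 16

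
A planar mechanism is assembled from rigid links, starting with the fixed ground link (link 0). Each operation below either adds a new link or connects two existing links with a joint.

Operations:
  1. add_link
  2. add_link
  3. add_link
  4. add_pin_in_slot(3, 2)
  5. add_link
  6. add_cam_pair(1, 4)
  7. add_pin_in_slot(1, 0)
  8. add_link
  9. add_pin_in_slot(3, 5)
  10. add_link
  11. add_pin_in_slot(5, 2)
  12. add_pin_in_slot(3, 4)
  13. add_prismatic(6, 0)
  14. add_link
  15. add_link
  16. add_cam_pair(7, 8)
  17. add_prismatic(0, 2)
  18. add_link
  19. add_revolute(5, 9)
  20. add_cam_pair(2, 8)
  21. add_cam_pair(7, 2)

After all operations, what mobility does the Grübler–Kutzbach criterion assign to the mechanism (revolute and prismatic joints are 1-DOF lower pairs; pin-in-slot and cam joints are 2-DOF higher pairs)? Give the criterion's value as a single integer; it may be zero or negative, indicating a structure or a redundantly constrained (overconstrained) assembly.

M = 12

[1;0;0] (link 0 is ground)
L+ [2;0;0]
L+ [3;0;0]
L+ [4;0;0]
PS(3,2)∈J2 [4;0;1]
L+ [5;0;1]
C(1,4)∈J2 [5;0;2]
PS(1,0)∈J2 [5;0;3]
L+ [6;0;3]
PS(3,5)∈J2 [6;0;4]
L+ [7;0;4]
PS(5,2)∈J2 [7;0;5]
PS(3,4)∈J2 [7;0;6]
P(6,0)∈J1 [7;1;6]
L+ [8;1;6]
L+ [9;1;6]
C(7,8)∈J2 [9;1;7]
P(0,2)∈J1 [9;2;7]
L+ [10;2;7]
R(5,9)∈J1 [10;3;7]
C(2,8)∈J2 [10;3;8]
C(7,2)∈J2 [10;3;9]
mobility = 27 − 6 − 9 = 12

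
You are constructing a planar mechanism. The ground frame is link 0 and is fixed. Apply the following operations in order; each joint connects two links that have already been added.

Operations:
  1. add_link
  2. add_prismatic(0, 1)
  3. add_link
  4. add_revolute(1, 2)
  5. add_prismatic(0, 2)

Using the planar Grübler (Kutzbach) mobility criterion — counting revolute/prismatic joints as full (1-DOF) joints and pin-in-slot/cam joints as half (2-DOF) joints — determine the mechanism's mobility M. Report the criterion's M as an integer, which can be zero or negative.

M = 0

(L,J1,J2)=(1,0,0); link0 fixed
link1: (2,0,0)
P 0-1 [J1]: (2,1,0)
link2: (3,1,0)
R 1-2 [J1]: (3,2,0)
P 0-2 [J1]: (3,3,0)
Grübler: 3·2 − 2·3 − 0 = 0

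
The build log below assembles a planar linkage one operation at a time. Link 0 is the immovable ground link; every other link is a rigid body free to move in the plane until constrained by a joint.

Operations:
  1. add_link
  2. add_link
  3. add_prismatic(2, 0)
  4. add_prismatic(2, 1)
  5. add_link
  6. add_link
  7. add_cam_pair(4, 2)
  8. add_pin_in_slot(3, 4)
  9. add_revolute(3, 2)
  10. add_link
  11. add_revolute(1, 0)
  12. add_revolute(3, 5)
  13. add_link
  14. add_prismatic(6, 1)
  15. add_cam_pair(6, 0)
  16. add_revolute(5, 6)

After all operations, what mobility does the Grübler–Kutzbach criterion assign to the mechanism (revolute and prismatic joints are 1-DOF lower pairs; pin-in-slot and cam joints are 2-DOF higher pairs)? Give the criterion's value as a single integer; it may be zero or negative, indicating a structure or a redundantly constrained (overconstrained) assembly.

[1;0;0] (link 0 is ground)
L+ [2;0;0]
L+ [3;0;0]
P(2,0)∈J1 [3;1;0]
P(2,1)∈J1 [3;2;0]
L+ [4;2;0]
L+ [5;2;0]
C(4,2)∈J2 [5;2;1]
PS(3,4)∈J2 [5;2;2]
R(3,2)∈J1 [5;3;2]
L+ [6;3;2]
R(1,0)∈J1 [6;4;2]
R(3,5)∈J1 [6;5;2]
L+ [7;5;2]
P(6,1)∈J1 [7;6;2]
C(6,0)∈J2 [7;6;3]
R(5,6)∈J1 [7;7;3]
mobility = 18 − 14 − 3 = 1

M = 1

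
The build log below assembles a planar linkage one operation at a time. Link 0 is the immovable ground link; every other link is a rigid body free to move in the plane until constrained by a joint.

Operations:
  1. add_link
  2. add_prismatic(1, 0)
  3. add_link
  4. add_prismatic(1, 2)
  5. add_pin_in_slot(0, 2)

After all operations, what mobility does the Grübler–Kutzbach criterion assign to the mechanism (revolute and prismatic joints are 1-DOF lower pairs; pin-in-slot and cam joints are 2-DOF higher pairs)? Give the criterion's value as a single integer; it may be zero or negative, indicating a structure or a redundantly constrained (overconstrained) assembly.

(L,J1,J2)=(1,0,0); link0 fixed
link1: (2,0,0)
P 1-0 [J1]: (2,1,0)
link2: (3,1,0)
P 1-2 [J1]: (3,2,0)
PS 0-2 [J2]: (3,2,1)
Grübler: 3·2 − 2·2 − 1 = 1

M = 1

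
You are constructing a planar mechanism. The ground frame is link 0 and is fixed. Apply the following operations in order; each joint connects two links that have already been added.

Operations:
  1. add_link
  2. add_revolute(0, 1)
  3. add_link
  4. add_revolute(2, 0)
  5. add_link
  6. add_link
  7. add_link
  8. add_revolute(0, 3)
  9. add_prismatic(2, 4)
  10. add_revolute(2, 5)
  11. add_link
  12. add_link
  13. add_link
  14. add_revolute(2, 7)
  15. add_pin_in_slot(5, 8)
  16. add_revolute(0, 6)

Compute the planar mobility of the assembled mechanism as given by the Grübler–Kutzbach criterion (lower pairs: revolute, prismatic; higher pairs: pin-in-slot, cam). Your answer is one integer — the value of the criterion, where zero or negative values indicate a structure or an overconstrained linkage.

M = 9

(L,J1,J2)=(1,0,0); link0 fixed
link1: (2,0,0)
R 0-1 [J1]: (2,1,0)
link2: (3,1,0)
R 2-0 [J1]: (3,2,0)
link3: (4,2,0)
link4: (5,2,0)
link5: (6,2,0)
R 0-3 [J1]: (6,3,0)
P 2-4 [J1]: (6,4,0)
R 2-5 [J1]: (6,5,0)
link6: (7,5,0)
link7: (8,5,0)
link8: (9,5,0)
R 2-7 [J1]: (9,6,0)
PS 5-8 [J2]: (9,6,1)
R 0-6 [J1]: (9,7,1)
Grübler: 3·8 − 2·7 − 1 = 9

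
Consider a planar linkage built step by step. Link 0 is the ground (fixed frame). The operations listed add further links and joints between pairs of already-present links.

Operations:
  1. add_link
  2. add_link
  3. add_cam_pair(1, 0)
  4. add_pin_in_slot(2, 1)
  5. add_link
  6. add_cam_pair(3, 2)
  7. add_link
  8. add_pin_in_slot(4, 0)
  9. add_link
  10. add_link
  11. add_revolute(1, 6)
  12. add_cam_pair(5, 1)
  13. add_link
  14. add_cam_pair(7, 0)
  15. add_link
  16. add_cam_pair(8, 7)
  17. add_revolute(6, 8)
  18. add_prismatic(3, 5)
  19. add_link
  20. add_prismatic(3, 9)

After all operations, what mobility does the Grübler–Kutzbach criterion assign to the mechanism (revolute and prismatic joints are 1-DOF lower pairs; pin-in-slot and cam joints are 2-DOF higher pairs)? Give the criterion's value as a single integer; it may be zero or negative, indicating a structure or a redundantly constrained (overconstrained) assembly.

M = 12

ground; <1,0,0>
#1 <2,0,0>
#2 <3,0,0>
C:1↔0 J2 <3,0,1>
PS:2↔1 J2 <3,0,2>
#3 <4,0,2>
C:3↔2 J2 <4,0,3>
#4 <5,0,3>
PS:4↔0 J2 <5,0,4>
#5 <6,0,4>
#6 <7,0,4>
R:1↔6 J1 <7,1,4>
C:5↔1 J2 <7,1,5>
#7 <8,1,5>
C:7↔0 J2 <8,1,6>
#8 <9,1,6>
C:8↔7 J2 <9,1,7>
R:6↔8 J1 <9,2,7>
P:3↔5 J1 <9,3,7>
#9 <10,3,7>
P:3↔9 J1 <10,4,7>
3×9 − 2×4 − 1×7 = 12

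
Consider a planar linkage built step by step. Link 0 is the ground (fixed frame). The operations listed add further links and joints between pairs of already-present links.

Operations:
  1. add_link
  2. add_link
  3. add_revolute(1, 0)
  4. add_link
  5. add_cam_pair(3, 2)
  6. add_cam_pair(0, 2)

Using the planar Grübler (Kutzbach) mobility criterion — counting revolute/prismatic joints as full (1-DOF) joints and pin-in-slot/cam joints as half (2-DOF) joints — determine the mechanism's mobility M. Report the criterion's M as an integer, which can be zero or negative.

L=1 J1=0 J2=0
add link → L=2 J1=0 J2=0
add link → L=3 J1=0 J2=0
R@1,0 dof=1 J1 → L=3 J1=1 J2=0
add link → L=4 J1=1 J2=0
C@3,2 dof=2 J2 → L=4 J1=1 J2=1
C@0,2 dof=2 J2 → L=4 J1=1 J2=2
M=3(L−1)−2J1−J2=3·3−2·1−2=5

M = 5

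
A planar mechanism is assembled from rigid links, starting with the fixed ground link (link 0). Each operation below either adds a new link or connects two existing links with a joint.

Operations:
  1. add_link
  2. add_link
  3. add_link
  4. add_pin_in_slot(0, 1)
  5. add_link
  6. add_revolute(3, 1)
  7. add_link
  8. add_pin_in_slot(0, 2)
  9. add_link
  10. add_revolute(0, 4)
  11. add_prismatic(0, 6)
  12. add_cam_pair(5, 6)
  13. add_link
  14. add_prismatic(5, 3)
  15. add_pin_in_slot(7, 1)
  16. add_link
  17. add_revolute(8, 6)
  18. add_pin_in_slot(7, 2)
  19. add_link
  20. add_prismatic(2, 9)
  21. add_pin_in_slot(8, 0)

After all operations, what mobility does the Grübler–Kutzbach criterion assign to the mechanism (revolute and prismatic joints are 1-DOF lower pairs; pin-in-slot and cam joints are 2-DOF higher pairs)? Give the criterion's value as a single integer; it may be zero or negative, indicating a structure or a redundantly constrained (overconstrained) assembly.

link 0 = ground. State L|J1|J2 = 1|0|0
+link1  2|0|0
+link2  3|0|0
+link3  4|0|0
PS(0,1) f=2→J2  4|0|1
+link4  5|0|1
R(3,1) f=1→J1  5|1|1
+link5  6|1|1
PS(0,2) f=2→J2  6|1|2
+link6  7|1|2
R(0,4) f=1→J1  7|2|2
P(0,6) f=1→J1  7|3|2
C(5,6) f=2→J2  7|3|3
+link7  8|3|3
P(5,3) f=1→J1  8|4|3
PS(7,1) f=2→J2  8|4|4
+link8  9|4|4
R(8,6) f=1→J1  9|5|4
PS(7,2) f=2→J2  9|5|5
+link9  10|5|5
P(2,9) f=1→J1  10|6|5
PS(8,0) f=2→J2  10|6|6
M = 3(10−1)−2·6−6 = 27−12−6 = 9

M = 9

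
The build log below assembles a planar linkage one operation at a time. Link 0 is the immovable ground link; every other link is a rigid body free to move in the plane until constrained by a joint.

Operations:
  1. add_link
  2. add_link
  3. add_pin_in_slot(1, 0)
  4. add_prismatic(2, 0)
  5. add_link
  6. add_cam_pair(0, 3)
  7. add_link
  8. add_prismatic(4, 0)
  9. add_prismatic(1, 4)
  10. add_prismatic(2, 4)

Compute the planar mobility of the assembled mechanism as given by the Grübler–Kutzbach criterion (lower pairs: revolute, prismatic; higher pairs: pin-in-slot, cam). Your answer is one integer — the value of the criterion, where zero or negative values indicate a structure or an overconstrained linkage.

M = 2

(L,J1,J2)=(1,0,0); link0 fixed
link1: (2,0,0)
link2: (3,0,0)
PS 1-0 [J2]: (3,0,1)
P 2-0 [J1]: (3,1,1)
link3: (4,1,1)
C 0-3 [J2]: (4,1,2)
link4: (5,1,2)
P 4-0 [J1]: (5,2,2)
P 1-4 [J1]: (5,3,2)
P 2-4 [J1]: (5,4,2)
Grübler: 3·4 − 2·4 − 2 = 2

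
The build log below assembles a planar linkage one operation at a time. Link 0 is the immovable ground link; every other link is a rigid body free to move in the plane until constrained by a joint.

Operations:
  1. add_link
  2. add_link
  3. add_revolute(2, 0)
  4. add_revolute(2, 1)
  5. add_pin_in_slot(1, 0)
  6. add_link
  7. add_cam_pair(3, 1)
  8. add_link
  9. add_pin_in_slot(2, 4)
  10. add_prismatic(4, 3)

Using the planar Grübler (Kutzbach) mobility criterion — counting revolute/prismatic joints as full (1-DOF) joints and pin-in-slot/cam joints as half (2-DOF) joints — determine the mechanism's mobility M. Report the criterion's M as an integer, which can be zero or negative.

M = 3

(L,J1,J2)=(1,0,0); link0 fixed
link1: (2,0,0)
link2: (3,0,0)
R 2-0 [J1]: (3,1,0)
R 2-1 [J1]: (3,2,0)
PS 1-0 [J2]: (3,2,1)
link3: (4,2,1)
C 3-1 [J2]: (4,2,2)
link4: (5,2,2)
PS 2-4 [J2]: (5,2,3)
P 4-3 [J1]: (5,3,3)
Grübler: 3·4 − 2·3 − 3 = 3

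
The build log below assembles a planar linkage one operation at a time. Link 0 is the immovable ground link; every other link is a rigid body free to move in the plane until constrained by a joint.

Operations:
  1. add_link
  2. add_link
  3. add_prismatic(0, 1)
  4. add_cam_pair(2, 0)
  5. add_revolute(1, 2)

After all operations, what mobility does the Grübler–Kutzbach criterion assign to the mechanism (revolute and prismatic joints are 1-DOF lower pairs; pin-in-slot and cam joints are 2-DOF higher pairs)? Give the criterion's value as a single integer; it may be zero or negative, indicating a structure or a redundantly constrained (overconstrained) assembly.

M = 1

[1;0;0] (link 0 is ground)
L+ [2;0;0]
L+ [3;0;0]
P(0,1)∈J1 [3;1;0]
C(2,0)∈J2 [3;1;1]
R(1,2)∈J1 [3;2;1]
mobility = 6 − 4 − 1 = 1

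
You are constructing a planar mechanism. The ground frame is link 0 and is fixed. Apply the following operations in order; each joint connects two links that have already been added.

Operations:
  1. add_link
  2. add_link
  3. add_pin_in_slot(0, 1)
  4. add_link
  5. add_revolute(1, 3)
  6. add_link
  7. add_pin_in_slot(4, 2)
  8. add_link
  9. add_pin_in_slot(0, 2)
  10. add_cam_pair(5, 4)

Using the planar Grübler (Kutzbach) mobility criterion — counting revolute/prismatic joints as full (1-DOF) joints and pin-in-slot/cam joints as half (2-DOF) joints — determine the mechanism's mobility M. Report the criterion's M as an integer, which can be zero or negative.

M = 9

L=1 J1=0 J2=0
add link → L=2 J1=0 J2=0
add link → L=3 J1=0 J2=0
PS@0,1 dof=2 J2 → L=3 J1=0 J2=1
add link → L=4 J1=0 J2=1
R@1,3 dof=1 J1 → L=4 J1=1 J2=1
add link → L=5 J1=1 J2=1
PS@4,2 dof=2 J2 → L=5 J1=1 J2=2
add link → L=6 J1=1 J2=2
PS@0,2 dof=2 J2 → L=6 J1=1 J2=3
C@5,4 dof=2 J2 → L=6 J1=1 J2=4
M=3(L−1)−2J1−J2=3·5−2·1−4=9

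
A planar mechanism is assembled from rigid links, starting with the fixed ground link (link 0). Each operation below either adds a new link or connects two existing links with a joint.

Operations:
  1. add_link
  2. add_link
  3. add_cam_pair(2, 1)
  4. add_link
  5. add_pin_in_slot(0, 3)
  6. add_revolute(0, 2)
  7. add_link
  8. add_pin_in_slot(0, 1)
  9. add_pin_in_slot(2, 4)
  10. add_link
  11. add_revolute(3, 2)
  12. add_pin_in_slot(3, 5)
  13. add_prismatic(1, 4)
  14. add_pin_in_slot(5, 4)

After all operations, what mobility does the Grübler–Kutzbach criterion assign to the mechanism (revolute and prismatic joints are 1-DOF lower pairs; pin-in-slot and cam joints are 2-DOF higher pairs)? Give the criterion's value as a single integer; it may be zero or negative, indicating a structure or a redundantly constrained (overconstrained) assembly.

M = 3

link 0 = ground. State L|J1|J2 = 1|0|0
+link1  2|0|0
+link2  3|0|0
C(2,1) f=2→J2  3|0|1
+link3  4|0|1
PS(0,3) f=2→J2  4|0|2
R(0,2) f=1→J1  4|1|2
+link4  5|1|2
PS(0,1) f=2→J2  5|1|3
PS(2,4) f=2→J2  5|1|4
+link5  6|1|4
R(3,2) f=1→J1  6|2|4
PS(3,5) f=2→J2  6|2|5
P(1,4) f=1→J1  6|3|5
PS(5,4) f=2→J2  6|3|6
M = 3(6−1)−2·3−6 = 15−6−6 = 3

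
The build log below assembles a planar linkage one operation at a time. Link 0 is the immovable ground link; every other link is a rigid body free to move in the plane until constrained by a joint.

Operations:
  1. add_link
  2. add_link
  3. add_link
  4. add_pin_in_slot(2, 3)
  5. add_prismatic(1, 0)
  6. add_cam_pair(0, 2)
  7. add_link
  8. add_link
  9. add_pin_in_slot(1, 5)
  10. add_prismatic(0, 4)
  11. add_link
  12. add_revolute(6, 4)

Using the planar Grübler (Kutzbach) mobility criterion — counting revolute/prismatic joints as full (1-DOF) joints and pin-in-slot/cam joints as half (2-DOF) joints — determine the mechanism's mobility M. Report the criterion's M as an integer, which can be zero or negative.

(L,J1,J2)=(1,0,0); link0 fixed
link1: (2,0,0)
link2: (3,0,0)
link3: (4,0,0)
PS 2-3 [J2]: (4,0,1)
P 1-0 [J1]: (4,1,1)
C 0-2 [J2]: (4,1,2)
link4: (5,1,2)
link5: (6,1,2)
PS 1-5 [J2]: (6,1,3)
P 0-4 [J1]: (6,2,3)
link6: (7,2,3)
R 6-4 [J1]: (7,3,3)
Grübler: 3·6 − 2·3 − 3 = 9

M = 9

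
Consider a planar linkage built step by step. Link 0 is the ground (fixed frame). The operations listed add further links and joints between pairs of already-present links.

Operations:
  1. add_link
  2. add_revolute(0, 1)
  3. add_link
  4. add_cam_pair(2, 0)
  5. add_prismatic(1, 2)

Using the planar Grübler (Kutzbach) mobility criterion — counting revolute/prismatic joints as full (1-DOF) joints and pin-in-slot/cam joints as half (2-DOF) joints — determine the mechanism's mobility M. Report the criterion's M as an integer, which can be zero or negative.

M = 1

[1;0;0] (link 0 is ground)
L+ [2;0;0]
R(0,1)∈J1 [2;1;0]
L+ [3;1;0]
C(2,0)∈J2 [3;1;1]
P(1,2)∈J1 [3;2;1]
mobility = 6 − 4 − 1 = 1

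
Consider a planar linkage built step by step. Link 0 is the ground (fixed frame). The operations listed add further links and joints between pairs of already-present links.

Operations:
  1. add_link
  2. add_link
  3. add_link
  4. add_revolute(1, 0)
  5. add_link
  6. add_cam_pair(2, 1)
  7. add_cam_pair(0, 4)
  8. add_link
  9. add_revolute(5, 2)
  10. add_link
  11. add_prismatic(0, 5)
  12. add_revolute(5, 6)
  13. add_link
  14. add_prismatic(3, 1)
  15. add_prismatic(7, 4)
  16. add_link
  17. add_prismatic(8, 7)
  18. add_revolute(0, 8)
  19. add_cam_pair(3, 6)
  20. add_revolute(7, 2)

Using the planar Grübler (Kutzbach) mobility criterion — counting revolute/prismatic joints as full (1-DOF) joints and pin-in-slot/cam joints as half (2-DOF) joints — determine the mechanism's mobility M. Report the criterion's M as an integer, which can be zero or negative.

[1;0;0] (link 0 is ground)
L+ [2;0;0]
L+ [3;0;0]
L+ [4;0;0]
R(1,0)∈J1 [4;1;0]
L+ [5;1;0]
C(2,1)∈J2 [5;1;1]
C(0,4)∈J2 [5;1;2]
L+ [6;1;2]
R(5,2)∈J1 [6;2;2]
L+ [7;2;2]
P(0,5)∈J1 [7;3;2]
R(5,6)∈J1 [7;4;2]
L+ [8;4;2]
P(3,1)∈J1 [8;5;2]
P(7,4)∈J1 [8;6;2]
L+ [9;6;2]
P(8,7)∈J1 [9;7;2]
R(0,8)∈J1 [9;8;2]
C(3,6)∈J2 [9;8;3]
R(7,2)∈J1 [9;9;3]
mobility = 24 − 18 − 3 = 3

M = 3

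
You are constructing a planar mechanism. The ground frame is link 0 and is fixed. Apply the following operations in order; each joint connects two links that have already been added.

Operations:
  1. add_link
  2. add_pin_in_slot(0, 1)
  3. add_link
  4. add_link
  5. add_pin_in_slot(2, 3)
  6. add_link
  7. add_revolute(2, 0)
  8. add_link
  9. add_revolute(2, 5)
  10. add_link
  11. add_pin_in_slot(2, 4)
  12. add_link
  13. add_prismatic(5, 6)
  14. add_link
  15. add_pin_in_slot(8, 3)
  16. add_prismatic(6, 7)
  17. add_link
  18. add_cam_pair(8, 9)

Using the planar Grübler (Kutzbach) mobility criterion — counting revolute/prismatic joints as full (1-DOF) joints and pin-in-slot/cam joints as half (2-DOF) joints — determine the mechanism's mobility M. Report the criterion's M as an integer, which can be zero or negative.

L=1 J1=0 J2=0
add link → L=2 J1=0 J2=0
PS@0,1 dof=2 J2 → L=2 J1=0 J2=1
add link → L=3 J1=0 J2=1
add link → L=4 J1=0 J2=1
PS@2,3 dof=2 J2 → L=4 J1=0 J2=2
add link → L=5 J1=0 J2=2
R@2,0 dof=1 J1 → L=5 J1=1 J2=2
add link → L=6 J1=1 J2=2
R@2,5 dof=1 J1 → L=6 J1=2 J2=2
add link → L=7 J1=2 J2=2
PS@2,4 dof=2 J2 → L=7 J1=2 J2=3
add link → L=8 J1=2 J2=3
P@5,6 dof=1 J1 → L=8 J1=3 J2=3
add link → L=9 J1=3 J2=3
PS@8,3 dof=2 J2 → L=9 J1=3 J2=4
P@6,7 dof=1 J1 → L=9 J1=4 J2=4
add link → L=10 J1=4 J2=4
C@8,9 dof=2 J2 → L=10 J1=4 J2=5
M=3(L−1)−2J1−J2=3·9−2·4−5=14

M = 14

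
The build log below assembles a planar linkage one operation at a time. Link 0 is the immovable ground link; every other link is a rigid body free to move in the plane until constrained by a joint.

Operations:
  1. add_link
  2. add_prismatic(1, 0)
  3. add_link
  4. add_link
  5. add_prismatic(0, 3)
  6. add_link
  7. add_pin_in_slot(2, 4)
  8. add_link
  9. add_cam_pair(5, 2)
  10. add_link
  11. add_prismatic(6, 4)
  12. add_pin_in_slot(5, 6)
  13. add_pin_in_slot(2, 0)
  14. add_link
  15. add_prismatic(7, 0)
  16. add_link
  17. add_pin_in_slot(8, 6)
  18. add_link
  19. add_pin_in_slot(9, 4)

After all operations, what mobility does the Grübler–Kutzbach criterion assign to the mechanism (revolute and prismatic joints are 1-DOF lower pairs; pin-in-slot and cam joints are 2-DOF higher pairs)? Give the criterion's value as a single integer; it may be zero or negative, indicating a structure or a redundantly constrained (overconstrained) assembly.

link 0 = ground. State L|J1|J2 = 1|0|0
+link1  2|0|0
P(1,0) f=1→J1  2|1|0
+link2  3|1|0
+link3  4|1|0
P(0,3) f=1→J1  4|2|0
+link4  5|2|0
PS(2,4) f=2→J2  5|2|1
+link5  6|2|1
C(5,2) f=2→J2  6|2|2
+link6  7|2|2
P(6,4) f=1→J1  7|3|2
PS(5,6) f=2→J2  7|3|3
PS(2,0) f=2→J2  7|3|4
+link7  8|3|4
P(7,0) f=1→J1  8|4|4
+link8  9|4|4
PS(8,6) f=2→J2  9|4|5
+link9  10|4|5
PS(9,4) f=2→J2  10|4|6
M = 3(10−1)−2·4−6 = 27−8−6 = 13

M = 13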